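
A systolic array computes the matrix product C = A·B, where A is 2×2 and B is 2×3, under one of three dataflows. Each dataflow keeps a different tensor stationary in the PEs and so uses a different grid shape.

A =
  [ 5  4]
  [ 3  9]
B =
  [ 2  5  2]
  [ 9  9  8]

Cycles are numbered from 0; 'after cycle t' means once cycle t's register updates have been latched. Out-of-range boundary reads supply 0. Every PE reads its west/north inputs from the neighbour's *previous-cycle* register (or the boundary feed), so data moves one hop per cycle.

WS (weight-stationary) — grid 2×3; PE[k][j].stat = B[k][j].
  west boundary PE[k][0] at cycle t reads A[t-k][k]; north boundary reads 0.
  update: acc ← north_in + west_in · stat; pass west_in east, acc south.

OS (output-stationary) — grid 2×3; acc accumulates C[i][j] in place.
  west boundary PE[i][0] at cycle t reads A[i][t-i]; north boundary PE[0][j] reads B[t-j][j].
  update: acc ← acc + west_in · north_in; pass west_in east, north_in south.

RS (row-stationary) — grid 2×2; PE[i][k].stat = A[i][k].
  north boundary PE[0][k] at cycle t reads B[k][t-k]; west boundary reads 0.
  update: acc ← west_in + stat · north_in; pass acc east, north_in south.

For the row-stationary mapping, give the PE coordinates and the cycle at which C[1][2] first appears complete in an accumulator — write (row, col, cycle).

RS — PE[1][1] is where C[1][2] collects:
  cycle 0: PE[1][1] → acc 0, east 0, south 0
  cycle 1: PE[1][1] → acc 0, east 0, south 0
  cycle 2: PE[1][1] → acc 87, east 87, south 9
  cycle 3: PE[1][1] → acc 96, east 96, south 9
  cycle 4: PE[1][1] → acc 78, east 78, south 8

(row, col, cycle) = (1, 1, 4)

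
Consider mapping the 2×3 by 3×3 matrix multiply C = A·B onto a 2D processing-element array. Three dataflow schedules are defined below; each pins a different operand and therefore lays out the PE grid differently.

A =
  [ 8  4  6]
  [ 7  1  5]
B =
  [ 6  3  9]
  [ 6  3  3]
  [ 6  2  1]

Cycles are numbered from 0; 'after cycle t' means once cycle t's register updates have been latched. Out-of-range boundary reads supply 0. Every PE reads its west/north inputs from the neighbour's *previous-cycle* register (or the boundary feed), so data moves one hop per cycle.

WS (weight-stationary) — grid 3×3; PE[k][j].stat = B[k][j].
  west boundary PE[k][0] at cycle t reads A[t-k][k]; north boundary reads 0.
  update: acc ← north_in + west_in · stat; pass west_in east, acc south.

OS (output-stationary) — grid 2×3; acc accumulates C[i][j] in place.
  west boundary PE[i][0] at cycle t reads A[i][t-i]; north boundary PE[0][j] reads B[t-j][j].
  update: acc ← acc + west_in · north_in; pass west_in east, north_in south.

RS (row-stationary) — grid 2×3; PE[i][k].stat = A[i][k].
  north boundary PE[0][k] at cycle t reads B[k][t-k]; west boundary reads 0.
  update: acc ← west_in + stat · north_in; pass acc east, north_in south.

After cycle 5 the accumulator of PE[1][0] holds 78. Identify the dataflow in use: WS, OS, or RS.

dataflow = OS

WS (3×3 grid), PE[1][0]:
  cycle 0: PE[1][0] → acc 0, east 0, south 0
  cycle 1: PE[1][0] → acc 72, east 4, south 72
  cycle 2: PE[1][0] → acc 48, east 1, south 48
  cycle 3: PE[1][0] → acc 0, east 0, south 0
  cycle 4: PE[1][0] → acc 0, east 0, south 0
  cycle 5: PE[1][0] → acc 0, east 0, south 0
OS (2×3 grid), PE[1][0]:
  cycle 0: PE[1][0] → acc 0, east 0, south 0
  cycle 1: PE[1][0] → acc 42, east 7, south 6
  cycle 2: PE[1][0] → acc 48, east 1, south 6
  cycle 3: PE[1][0] → acc 78, east 5, south 6
  cycle 4: PE[1][0] → acc 78, east 0, south 0
  cycle 5: PE[1][0] → acc 78, east 0, south 0
RS (2×3 grid), PE[1][0]:
  cycle 0: PE[1][0] → acc 0, east 0, south 0
  cycle 1: PE[1][0] → acc 42, east 42, south 6
  cycle 2: PE[1][0] → acc 21, east 21, south 3
  cycle 3: PE[1][0] → acc 63, east 63, south 9
  cycle 4: PE[1][0] → acc 0, east 0, south 0
  cycle 5: PE[1][0] → acc 0, east 0, south 0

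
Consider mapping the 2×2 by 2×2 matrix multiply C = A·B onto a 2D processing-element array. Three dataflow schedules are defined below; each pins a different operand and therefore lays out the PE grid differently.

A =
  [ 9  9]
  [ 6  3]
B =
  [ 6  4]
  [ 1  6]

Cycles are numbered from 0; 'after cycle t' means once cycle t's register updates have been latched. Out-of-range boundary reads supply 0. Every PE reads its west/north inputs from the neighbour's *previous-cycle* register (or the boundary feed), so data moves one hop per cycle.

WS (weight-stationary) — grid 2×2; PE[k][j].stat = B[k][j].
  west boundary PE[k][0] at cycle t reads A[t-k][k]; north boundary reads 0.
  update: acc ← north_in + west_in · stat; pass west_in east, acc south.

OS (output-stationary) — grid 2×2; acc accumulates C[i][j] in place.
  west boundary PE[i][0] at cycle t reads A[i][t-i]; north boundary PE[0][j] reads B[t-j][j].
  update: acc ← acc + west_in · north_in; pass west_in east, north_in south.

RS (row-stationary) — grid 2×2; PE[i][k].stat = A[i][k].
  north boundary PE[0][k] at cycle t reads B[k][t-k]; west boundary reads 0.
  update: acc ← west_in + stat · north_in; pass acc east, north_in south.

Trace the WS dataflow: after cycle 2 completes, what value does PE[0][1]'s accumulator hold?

PE[0][1].acc = 24

Tracing WS — 2×2 array, target PE[0][1]:
  t=0 PE[0][0]: acc=54 h=9 v=54
  t=0 PE[0][1]: acc=0 h=0 v=0
  t=1 PE[0][0]: acc=36 h=6 v=36
  t=1 PE[0][1]: acc=36 h=9 v=36
  t=2 PE[0][0]: acc=0 h=0 v=0
  t=2 PE[0][1]: acc=24 h=6 v=24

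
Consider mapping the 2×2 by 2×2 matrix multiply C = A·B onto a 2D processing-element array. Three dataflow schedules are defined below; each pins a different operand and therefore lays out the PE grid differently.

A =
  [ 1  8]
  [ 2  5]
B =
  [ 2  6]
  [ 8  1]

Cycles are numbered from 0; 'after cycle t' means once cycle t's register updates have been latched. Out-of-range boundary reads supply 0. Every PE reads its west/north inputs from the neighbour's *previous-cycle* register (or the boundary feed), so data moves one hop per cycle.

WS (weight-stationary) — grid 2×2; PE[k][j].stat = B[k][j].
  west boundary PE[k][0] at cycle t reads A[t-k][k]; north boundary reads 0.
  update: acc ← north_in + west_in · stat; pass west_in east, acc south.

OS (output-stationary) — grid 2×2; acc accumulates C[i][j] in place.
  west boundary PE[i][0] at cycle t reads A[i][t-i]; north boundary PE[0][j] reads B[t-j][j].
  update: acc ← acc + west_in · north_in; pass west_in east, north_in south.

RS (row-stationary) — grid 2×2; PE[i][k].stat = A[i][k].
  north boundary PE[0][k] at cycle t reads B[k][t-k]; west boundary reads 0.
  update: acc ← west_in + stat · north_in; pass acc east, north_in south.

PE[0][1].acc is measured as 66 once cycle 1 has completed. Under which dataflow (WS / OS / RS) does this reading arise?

WS [2×2] PE[0][1] across cycles:
  after 0 — PE[0][1] acc=0, pass-E 0, pass-S 0
  after 1 — PE[0][1] acc=6, pass-E 1, pass-S 6
OS [2×2] PE[0][1] across cycles:
  after 0 — PE[0][1] acc=0, pass-E 0, pass-S 0
  after 1 — PE[0][1] acc=6, pass-E 1, pass-S 6
RS [2×2] PE[0][1] across cycles:
  after 0 — PE[0][1] acc=0, pass-E 0, pass-S 0
  after 1 — PE[0][1] acc=66, pass-E 66, pass-S 8

dataflow = RS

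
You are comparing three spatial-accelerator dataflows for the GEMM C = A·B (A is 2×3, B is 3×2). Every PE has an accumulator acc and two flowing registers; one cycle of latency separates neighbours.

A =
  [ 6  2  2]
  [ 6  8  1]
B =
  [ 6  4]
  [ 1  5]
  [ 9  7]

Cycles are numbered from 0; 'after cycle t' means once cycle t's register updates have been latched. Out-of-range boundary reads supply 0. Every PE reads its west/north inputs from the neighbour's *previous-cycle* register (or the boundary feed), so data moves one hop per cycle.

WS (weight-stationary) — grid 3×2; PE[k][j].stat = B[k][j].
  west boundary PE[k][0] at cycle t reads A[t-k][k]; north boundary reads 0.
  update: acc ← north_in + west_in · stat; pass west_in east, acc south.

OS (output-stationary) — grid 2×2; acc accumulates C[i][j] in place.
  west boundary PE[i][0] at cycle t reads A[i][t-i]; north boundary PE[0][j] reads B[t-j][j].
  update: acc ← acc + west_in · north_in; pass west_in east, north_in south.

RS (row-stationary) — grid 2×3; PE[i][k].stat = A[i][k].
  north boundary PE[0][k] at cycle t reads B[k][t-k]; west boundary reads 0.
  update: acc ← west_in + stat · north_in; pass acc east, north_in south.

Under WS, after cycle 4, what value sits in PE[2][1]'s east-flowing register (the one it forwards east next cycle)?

WS on a 3×2 grid — tracing PE[2][1] and its feeders:
  @0  [1,1]  acc 0  |  →0  ↓0
  @0  [2,0]  acc 0  |  →0  ↓0
  @0  [2,1]  acc 0  |  →0  ↓0
  @1  [1,1]  acc 0  |  →0  ↓0
  @1  [2,0]  acc 0  |  →0  ↓0
  @1  [2,1]  acc 0  |  →0  ↓0
  @2  [1,1]  acc 34  |  →2  ↓34
  @2  [2,0]  acc 56  |  →2  ↓56
  @2  [2,1]  acc 0  |  →0  ↓0
  @3  [1,1]  acc 64  |  →8  ↓64
  @3  [2,0]  acc 53  |  →1  ↓53
  @3  [2,1]  acc 48  |  →2  ↓48
  @4  [1,1]  acc 0  |  →0  ↓0
  @4  [2,0]  acc 0  |  →0  ↓0
  @4  [2,1]  acc 71  |  →1  ↓71

register = 1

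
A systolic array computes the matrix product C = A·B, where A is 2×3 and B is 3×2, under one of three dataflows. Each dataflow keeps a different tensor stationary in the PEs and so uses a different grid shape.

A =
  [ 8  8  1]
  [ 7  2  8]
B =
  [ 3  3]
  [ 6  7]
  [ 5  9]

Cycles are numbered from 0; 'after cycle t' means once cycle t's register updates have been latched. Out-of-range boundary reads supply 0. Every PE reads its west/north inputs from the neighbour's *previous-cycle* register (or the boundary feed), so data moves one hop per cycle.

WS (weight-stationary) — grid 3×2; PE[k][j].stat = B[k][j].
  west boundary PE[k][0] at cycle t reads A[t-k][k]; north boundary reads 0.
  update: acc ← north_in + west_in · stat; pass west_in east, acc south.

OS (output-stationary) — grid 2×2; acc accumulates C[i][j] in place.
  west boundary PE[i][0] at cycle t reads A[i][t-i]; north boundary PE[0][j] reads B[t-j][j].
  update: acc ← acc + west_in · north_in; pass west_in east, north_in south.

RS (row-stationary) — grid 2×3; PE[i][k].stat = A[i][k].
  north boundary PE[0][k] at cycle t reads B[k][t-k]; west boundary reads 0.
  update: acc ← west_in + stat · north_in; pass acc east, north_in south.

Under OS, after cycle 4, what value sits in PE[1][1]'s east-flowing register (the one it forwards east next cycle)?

register = 8

Tracing OS — 2×2 array, target PE[1][1]:
  @0  [0,1]  acc 0  |  →0  ↓0
  @0  [1,0]  acc 0  |  →0  ↓0
  @0  [1,1]  acc 0  |  →0  ↓0
  @1  [0,1]  acc 24  |  →8  ↓3
  @1  [1,0]  acc 21  |  →7  ↓3
  @1  [1,1]  acc 0  |  →0  ↓0
  @2  [0,1]  acc 80  |  →8  ↓7
  @2  [1,0]  acc 33  |  →2  ↓6
  @2  [1,1]  acc 21  |  →7  ↓3
  @3  [0,1]  acc 89  |  →1  ↓9
  @3  [1,0]  acc 73  |  →8  ↓5
  @3  [1,1]  acc 35  |  →2  ↓7
  @4  [0,1]  acc 89  |  →0  ↓0
  @4  [1,0]  acc 73  |  →0  ↓0
  @4  [1,1]  acc 107  |  →8  ↓9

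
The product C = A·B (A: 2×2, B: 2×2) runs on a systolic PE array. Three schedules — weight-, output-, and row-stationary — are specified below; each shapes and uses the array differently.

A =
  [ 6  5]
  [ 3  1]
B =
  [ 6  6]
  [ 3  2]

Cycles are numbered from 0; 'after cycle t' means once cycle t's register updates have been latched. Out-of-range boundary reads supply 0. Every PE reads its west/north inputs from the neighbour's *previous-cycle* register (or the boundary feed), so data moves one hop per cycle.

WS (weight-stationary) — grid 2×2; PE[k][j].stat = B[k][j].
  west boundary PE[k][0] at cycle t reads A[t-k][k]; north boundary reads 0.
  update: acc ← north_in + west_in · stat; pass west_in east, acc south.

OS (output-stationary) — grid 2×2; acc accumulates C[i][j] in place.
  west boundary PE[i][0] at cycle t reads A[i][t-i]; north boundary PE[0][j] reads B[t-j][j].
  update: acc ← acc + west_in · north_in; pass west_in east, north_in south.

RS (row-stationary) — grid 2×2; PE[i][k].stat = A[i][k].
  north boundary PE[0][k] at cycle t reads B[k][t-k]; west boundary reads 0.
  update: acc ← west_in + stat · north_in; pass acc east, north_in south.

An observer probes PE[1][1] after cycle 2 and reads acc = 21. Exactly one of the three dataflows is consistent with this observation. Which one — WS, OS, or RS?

WS [2×2] PE[1][1] across cycles:
  @0  [1,1]  acc 0  |  →0  ↓0
  @1  [1,1]  acc 0  |  →0  ↓0
  @2  [1,1]  acc 46  |  →5  ↓46
OS [2×2] PE[1][1] across cycles:
  @0  [1,1]  acc 0  |  →0  ↓0
  @1  [1,1]  acc 0  |  →0  ↓0
  @2  [1,1]  acc 18  |  →3  ↓6
RS [2×2] PE[1][1] across cycles:
  @0  [1,1]  acc 0  |  →0  ↓0
  @1  [1,1]  acc 0  |  →0  ↓0
  @2  [1,1]  acc 21  |  →21  ↓3

dataflow = RS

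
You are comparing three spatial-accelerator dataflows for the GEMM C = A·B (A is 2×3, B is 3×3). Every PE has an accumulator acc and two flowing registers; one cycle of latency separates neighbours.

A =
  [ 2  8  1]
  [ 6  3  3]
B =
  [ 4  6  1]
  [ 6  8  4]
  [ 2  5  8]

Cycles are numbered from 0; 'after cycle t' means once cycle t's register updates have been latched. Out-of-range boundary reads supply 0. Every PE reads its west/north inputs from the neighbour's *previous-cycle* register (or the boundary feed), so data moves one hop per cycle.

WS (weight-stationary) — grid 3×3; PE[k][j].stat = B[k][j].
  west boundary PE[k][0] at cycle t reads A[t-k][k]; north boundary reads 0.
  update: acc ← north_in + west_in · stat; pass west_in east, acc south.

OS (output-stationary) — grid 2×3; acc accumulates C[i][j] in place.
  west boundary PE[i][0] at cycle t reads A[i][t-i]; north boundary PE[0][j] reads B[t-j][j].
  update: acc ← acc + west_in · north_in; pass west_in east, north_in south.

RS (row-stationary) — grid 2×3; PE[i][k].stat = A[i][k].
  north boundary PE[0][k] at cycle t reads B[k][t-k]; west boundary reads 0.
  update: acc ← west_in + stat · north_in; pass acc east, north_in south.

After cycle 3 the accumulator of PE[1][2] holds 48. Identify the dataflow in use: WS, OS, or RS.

Under WS (3×3), PE[1][2]:
  cycle 0: PE[1][2] → acc 0, east 0, south 0
  cycle 1: PE[1][2] → acc 0, east 0, south 0
  cycle 2: PE[1][2] → acc 0, east 0, south 0
  cycle 3: PE[1][2] → acc 34, east 8, south 34
Under OS (2×3), PE[1][2]:
  cycle 0: PE[1][2] → acc 0, east 0, south 0
  cycle 1: PE[1][2] → acc 0, east 0, south 0
  cycle 2: PE[1][2] → acc 0, east 0, south 0
  cycle 3: PE[1][2] → acc 6, east 6, south 1
Under RS (2×3), PE[1][2]:
  cycle 0: PE[1][2] → acc 0, east 0, south 0
  cycle 1: PE[1][2] → acc 0, east 0, south 0
  cycle 2: PE[1][2] → acc 0, east 0, south 0
  cycle 3: PE[1][2] → acc 48, east 48, south 2

dataflow = RS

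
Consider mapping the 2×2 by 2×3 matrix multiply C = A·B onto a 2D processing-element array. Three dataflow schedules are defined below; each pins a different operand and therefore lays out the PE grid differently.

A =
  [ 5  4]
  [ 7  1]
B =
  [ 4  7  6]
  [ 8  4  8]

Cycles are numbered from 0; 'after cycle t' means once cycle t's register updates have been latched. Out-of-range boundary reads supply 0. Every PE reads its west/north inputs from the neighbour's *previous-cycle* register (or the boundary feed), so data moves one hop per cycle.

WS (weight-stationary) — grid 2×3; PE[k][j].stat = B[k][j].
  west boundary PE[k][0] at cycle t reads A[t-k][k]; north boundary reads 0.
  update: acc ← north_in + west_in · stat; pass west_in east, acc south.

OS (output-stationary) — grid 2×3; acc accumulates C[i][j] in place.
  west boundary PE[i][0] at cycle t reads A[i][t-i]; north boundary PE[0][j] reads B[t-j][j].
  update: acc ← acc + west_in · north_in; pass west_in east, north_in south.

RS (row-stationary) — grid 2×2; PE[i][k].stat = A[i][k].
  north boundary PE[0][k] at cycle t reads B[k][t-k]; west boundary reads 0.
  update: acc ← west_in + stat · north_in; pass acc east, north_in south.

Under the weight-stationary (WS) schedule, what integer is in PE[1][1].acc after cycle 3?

WS 2×3: PE[1][1] cycle-by-cycle (with neighbour feeds):
  cycle 0: PE[0][1] → acc 0, east 0, south 0
  cycle 0: PE[1][0] → acc 0, east 0, south 0
  cycle 0: PE[1][1] → acc 0, east 0, south 0
  cycle 1: PE[0][1] → acc 35, east 5, south 35
  cycle 1: PE[1][0] → acc 52, east 4, south 52
  cycle 1: PE[1][1] → acc 0, east 0, south 0
  cycle 2: PE[0][1] → acc 49, east 7, south 49
  cycle 2: PE[1][0] → acc 36, east 1, south 36
  cycle 2: PE[1][1] → acc 51, east 4, south 51
  cycle 3: PE[0][1] → acc 0, east 0, south 0
  cycle 3: PE[1][0] → acc 0, east 0, south 0
  cycle 3: PE[1][1] → acc 53, east 1, south 53

PE[1][1].acc = 53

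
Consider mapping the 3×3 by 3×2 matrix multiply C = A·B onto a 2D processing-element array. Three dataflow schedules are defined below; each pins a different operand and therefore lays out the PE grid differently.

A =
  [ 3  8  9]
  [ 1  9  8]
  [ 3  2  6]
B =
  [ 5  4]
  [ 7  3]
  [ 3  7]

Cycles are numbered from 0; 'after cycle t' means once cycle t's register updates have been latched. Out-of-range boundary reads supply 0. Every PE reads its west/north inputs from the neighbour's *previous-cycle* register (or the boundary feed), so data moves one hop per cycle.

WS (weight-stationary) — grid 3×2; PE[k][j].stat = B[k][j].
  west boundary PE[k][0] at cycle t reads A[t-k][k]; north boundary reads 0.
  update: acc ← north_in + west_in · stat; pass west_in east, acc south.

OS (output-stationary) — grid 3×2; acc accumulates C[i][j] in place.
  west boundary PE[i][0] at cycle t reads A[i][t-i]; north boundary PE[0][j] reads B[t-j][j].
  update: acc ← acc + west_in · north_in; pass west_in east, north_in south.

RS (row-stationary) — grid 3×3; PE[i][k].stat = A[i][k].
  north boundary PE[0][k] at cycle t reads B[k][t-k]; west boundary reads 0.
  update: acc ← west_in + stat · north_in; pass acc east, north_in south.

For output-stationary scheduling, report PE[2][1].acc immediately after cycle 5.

PE[2][1].acc = 60

OS on a 3×2 grid — tracing PE[2][1] and its feeders:
  t=0 PE[1][1]: acc=0 h=0 v=0
  t=0 PE[2][0]: acc=0 h=0 v=0
  t=0 PE[2][1]: acc=0 h=0 v=0
  t=1 PE[1][1]: acc=0 h=0 v=0
  t=1 PE[2][0]: acc=0 h=0 v=0
  t=1 PE[2][1]: acc=0 h=0 v=0
  t=2 PE[1][1]: acc=4 h=1 v=4
  t=2 PE[2][0]: acc=15 h=3 v=5
  t=2 PE[2][1]: acc=0 h=0 v=0
  t=3 PE[1][1]: acc=31 h=9 v=3
  t=3 PE[2][0]: acc=29 h=2 v=7
  t=3 PE[2][1]: acc=12 h=3 v=4
  t=4 PE[1][1]: acc=87 h=8 v=7
  t=4 PE[2][0]: acc=47 h=6 v=3
  t=4 PE[2][1]: acc=18 h=2 v=3
  t=5 PE[1][1]: acc=87 h=0 v=0
  t=5 PE[2][0]: acc=47 h=0 v=0
  t=5 PE[2][1]: acc=60 h=6 v=7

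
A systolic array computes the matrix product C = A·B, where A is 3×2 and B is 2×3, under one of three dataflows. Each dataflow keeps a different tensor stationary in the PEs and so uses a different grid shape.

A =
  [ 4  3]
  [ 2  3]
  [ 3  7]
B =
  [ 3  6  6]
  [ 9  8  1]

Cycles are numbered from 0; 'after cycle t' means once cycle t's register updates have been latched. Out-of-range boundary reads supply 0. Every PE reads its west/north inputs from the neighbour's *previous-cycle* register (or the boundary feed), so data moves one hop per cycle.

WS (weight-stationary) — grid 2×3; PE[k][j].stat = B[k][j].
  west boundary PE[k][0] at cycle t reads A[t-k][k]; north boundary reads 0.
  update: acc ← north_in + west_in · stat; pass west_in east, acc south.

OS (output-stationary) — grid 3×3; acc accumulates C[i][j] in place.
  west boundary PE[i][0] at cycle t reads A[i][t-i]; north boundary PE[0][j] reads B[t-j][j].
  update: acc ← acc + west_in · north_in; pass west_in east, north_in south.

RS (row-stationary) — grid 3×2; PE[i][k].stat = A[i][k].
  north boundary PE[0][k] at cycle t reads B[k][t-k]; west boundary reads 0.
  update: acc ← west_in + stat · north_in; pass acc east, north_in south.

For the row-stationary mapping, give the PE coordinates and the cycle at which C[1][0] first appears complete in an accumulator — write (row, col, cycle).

(row, col, cycle) = (1, 1, 2)

RS — PE[1][1] is where C[1][0] collects:
  t=0 PE[1][1]: acc=0 h=0 v=0
  t=1 PE[1][1]: acc=0 h=0 v=0
  t=2 PE[1][1]: acc=33 h=33 v=9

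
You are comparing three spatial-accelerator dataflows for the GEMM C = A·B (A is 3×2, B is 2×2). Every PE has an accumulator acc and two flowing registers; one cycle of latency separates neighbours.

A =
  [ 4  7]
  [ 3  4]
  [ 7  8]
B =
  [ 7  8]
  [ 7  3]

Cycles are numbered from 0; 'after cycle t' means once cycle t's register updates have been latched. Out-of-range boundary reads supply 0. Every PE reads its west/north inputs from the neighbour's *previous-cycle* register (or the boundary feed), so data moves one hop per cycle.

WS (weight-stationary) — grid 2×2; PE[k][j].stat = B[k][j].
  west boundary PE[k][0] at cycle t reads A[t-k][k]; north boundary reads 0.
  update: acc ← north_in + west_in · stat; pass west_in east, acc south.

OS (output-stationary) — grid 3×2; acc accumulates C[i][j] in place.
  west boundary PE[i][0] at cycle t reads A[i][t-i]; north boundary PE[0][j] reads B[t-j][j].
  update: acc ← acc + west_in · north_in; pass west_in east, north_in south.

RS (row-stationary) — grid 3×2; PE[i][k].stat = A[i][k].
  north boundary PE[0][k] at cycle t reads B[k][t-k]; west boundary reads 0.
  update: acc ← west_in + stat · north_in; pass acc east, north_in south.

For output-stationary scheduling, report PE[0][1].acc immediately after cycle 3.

OS (3×2). Following PE[0][1] plus its west/north inputs:
  after 0 — PE[0][0] acc=28, pass-E 4, pass-S 7
  after 0 — PE[0][1] acc=0, pass-E 0, pass-S 0
  after 1 — PE[0][0] acc=77, pass-E 7, pass-S 7
  after 1 — PE[0][1] acc=32, pass-E 4, pass-S 8
  after 2 — PE[0][0] acc=77, pass-E 0, pass-S 0
  after 2 — PE[0][1] acc=53, pass-E 7, pass-S 3
  after 3 — PE[0][0] acc=77, pass-E 0, pass-S 0
  after 3 — PE[0][1] acc=53, pass-E 0, pass-S 0

PE[0][1].acc = 53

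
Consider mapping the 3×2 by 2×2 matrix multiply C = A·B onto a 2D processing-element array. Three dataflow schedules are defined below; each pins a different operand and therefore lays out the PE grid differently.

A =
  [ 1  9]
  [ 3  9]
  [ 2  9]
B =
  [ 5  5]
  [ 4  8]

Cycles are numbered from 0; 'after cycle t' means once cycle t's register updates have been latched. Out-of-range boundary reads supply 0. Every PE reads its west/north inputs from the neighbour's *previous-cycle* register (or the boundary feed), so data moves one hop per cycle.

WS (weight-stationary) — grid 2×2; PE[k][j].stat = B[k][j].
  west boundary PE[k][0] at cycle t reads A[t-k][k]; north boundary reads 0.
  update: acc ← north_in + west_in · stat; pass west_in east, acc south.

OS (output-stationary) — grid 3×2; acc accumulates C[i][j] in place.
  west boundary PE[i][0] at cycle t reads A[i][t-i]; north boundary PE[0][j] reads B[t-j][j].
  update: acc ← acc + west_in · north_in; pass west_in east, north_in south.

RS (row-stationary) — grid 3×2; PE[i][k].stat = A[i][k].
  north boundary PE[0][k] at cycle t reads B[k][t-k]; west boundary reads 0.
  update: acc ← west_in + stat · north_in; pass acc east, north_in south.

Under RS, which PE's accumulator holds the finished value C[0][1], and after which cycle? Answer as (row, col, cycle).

RS: C[0][1] accumulates in PE[0][1]:
  0: (0,1).acc=0  regs=<0,0>
  1: (0,1).acc=41  regs=<41,4>
  2: (0,1).acc=77  regs=<77,8>

(row, col, cycle) = (0, 1, 2)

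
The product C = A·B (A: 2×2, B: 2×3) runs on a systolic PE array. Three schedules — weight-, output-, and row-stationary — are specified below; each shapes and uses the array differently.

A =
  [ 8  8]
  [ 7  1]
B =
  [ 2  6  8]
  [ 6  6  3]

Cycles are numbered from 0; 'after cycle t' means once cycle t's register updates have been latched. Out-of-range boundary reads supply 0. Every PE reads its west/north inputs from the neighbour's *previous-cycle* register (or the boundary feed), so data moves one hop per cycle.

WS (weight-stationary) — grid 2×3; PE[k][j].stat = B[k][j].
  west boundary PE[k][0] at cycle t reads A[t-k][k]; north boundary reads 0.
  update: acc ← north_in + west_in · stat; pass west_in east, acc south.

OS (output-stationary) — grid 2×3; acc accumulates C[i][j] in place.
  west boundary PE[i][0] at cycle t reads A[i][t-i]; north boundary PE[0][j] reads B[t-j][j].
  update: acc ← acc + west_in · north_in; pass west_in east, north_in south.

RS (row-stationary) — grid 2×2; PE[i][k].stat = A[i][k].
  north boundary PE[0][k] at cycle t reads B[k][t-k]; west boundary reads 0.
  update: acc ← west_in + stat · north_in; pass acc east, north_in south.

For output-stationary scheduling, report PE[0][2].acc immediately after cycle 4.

OS (2×3). Following PE[0][2] plus its west/north inputs:
  after 0 — PE[0][1] acc=0, pass-E 0, pass-S 0
  after 0 — PE[0][2] acc=0, pass-E 0, pass-S 0
  after 1 — PE[0][1] acc=48, pass-E 8, pass-S 6
  after 1 — PE[0][2] acc=0, pass-E 0, pass-S 0
  after 2 — PE[0][1] acc=96, pass-E 8, pass-S 6
  after 2 — PE[0][2] acc=64, pass-E 8, pass-S 8
  after 3 — PE[0][1] acc=96, pass-E 0, pass-S 0
  after 3 — PE[0][2] acc=88, pass-E 8, pass-S 3
  after 4 — PE[0][1] acc=96, pass-E 0, pass-S 0
  after 4 — PE[0][2] acc=88, pass-E 0, pass-S 0

PE[0][2].acc = 88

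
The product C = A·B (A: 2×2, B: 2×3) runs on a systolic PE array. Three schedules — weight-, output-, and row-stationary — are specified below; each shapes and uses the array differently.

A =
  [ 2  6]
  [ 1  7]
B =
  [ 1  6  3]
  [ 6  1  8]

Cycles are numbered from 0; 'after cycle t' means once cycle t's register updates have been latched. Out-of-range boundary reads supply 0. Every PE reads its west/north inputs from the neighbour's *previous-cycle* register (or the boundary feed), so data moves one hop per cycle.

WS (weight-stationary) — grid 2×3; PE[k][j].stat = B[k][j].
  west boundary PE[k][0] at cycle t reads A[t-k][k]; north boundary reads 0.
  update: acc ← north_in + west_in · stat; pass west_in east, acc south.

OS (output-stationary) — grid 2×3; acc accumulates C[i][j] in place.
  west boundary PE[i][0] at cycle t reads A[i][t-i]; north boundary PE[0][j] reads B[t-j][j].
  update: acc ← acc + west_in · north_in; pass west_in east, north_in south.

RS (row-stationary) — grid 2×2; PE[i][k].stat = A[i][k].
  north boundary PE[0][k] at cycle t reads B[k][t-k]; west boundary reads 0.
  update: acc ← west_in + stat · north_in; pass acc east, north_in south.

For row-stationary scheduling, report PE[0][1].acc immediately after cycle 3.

RS (2×2). Following PE[0][1] plus its west/north inputs:
  cycle 0: PE[0][0] → acc 2, east 2, south 1
  cycle 0: PE[0][1] → acc 0, east 0, south 0
  cycle 1: PE[0][0] → acc 12, east 12, south 6
  cycle 1: PE[0][1] → acc 38, east 38, south 6
  cycle 2: PE[0][0] → acc 6, east 6, south 3
  cycle 2: PE[0][1] → acc 18, east 18, south 1
  cycle 3: PE[0][0] → acc 0, east 0, south 0
  cycle 3: PE[0][1] → acc 54, east 54, south 8

PE[0][1].acc = 54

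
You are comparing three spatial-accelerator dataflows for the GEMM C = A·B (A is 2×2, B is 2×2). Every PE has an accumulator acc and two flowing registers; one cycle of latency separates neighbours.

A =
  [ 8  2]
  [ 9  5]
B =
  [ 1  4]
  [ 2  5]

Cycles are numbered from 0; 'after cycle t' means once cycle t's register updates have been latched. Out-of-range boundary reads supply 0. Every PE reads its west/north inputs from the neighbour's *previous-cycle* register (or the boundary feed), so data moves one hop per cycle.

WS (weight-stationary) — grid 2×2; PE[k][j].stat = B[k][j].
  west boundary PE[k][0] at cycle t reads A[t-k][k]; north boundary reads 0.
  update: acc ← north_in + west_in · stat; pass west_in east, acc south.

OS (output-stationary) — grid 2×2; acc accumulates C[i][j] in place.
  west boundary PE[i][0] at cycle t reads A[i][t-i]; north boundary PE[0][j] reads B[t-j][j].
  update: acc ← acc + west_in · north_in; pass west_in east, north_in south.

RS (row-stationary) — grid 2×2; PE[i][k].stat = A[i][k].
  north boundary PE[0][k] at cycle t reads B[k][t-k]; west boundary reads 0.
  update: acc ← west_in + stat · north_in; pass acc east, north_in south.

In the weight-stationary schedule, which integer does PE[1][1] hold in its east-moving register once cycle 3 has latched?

WS 2×2: PE[1][1] cycle-by-cycle (with neighbour feeds):
  cycle 0: PE[0][1] → acc 0, east 0, south 0
  cycle 0: PE[1][0] → acc 0, east 0, south 0
  cycle 0: PE[1][1] → acc 0, east 0, south 0
  cycle 1: PE[0][1] → acc 32, east 8, south 32
  cycle 1: PE[1][0] → acc 12, east 2, south 12
  cycle 1: PE[1][1] → acc 0, east 0, south 0
  cycle 2: PE[0][1] → acc 36, east 9, south 36
  cycle 2: PE[1][0] → acc 19, east 5, south 19
  cycle 2: PE[1][1] → acc 42, east 2, south 42
  cycle 3: PE[0][1] → acc 0, east 0, south 0
  cycle 3: PE[1][0] → acc 0, east 0, south 0
  cycle 3: PE[1][1] → acc 61, east 5, south 61

register = 5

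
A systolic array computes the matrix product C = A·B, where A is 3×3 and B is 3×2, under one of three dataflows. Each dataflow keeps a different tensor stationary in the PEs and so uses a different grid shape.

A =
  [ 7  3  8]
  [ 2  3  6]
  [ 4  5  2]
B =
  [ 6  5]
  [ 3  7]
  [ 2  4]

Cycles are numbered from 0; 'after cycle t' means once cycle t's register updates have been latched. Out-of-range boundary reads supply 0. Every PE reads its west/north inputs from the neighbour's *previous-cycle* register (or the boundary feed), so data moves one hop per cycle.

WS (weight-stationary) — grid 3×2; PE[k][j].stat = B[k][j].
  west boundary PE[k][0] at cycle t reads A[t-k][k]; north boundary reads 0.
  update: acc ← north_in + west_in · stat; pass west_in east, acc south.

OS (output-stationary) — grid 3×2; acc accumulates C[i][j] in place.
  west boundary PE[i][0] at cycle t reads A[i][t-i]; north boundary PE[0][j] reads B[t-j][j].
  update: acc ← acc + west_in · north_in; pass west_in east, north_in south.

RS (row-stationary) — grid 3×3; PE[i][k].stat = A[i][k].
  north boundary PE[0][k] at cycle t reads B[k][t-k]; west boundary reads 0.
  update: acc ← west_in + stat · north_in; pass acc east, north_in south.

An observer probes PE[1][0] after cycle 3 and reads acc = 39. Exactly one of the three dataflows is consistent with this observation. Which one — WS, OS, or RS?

WS (3×2 grid), PE[1][0]:
  after 0 — PE[1][0] acc=0, pass-E 0, pass-S 0
  after 1 — PE[1][0] acc=51, pass-E 3, pass-S 51
  after 2 — PE[1][0] acc=21, pass-E 3, pass-S 21
  after 3 — PE[1][0] acc=39, pass-E 5, pass-S 39
OS (3×2 grid), PE[1][0]:
  after 0 — PE[1][0] acc=0, pass-E 0, pass-S 0
  after 1 — PE[1][0] acc=12, pass-E 2, pass-S 6
  after 2 — PE[1][0] acc=21, pass-E 3, pass-S 3
  after 3 — PE[1][0] acc=33, pass-E 6, pass-S 2
RS (3×3 grid), PE[1][0]:
  after 0 — PE[1][0] acc=0, pass-E 0, pass-S 0
  after 1 — PE[1][0] acc=12, pass-E 12, pass-S 6
  after 2 — PE[1][0] acc=10, pass-E 10, pass-S 5
  after 3 — PE[1][0] acc=0, pass-E 0, pass-S 0

dataflow = WS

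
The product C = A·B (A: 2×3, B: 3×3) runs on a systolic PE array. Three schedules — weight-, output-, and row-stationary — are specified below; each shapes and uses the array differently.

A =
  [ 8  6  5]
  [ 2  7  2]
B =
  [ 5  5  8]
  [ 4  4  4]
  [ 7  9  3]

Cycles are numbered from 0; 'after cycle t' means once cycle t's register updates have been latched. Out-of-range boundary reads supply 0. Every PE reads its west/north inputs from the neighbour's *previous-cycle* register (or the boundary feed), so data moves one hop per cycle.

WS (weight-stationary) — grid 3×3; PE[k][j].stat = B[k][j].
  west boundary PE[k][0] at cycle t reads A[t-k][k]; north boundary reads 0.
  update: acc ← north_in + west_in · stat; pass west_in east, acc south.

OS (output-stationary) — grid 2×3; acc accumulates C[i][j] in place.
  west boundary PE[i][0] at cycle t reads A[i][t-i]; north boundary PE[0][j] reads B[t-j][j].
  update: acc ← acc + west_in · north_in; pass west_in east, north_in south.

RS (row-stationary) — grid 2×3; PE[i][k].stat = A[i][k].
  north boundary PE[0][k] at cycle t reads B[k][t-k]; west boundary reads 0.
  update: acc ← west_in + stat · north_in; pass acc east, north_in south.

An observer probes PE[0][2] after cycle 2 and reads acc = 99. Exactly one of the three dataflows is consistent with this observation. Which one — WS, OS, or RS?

dataflow = RS

Under WS (3×3), PE[0][2]:
  cycle 0: PE[0][2] → acc 0, east 0, south 0
  cycle 1: PE[0][2] → acc 0, east 0, south 0
  cycle 2: PE[0][2] → acc 64, east 8, south 64
Under OS (2×3), PE[0][2]:
  cycle 0: PE[0][2] → acc 0, east 0, south 0
  cycle 1: PE[0][2] → acc 0, east 0, south 0
  cycle 2: PE[0][2] → acc 64, east 8, south 8
Under RS (2×3), PE[0][2]:
  cycle 0: PE[0][2] → acc 0, east 0, south 0
  cycle 1: PE[0][2] → acc 0, east 0, south 0
  cycle 2: PE[0][2] → acc 99, east 99, south 7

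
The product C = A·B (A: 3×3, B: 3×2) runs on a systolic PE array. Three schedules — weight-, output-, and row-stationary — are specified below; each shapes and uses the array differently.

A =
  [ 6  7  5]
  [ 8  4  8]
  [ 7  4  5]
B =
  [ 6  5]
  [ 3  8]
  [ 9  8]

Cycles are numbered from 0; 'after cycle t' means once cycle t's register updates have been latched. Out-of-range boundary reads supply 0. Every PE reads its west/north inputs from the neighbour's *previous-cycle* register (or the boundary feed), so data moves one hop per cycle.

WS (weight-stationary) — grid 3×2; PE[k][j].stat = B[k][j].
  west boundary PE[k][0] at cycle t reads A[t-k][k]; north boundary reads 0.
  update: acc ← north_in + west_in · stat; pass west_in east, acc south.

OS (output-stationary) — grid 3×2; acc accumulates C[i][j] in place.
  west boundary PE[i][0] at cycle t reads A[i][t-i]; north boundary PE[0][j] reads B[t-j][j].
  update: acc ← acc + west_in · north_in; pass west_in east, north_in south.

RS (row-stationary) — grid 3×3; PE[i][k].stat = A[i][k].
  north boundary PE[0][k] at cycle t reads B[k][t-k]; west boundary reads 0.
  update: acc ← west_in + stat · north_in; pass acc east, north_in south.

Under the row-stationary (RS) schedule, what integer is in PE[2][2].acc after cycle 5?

RS (3×3). Following PE[2][2] plus its west/north inputs:
  c0 r1c2: 0 / 0 / 0
  c0 r2c1: 0 / 0 / 0
  c0 r2c2: 0 / 0 / 0
  c1 r1c2: 0 / 0 / 0
  c1 r2c1: 0 / 0 / 0
  c1 r2c2: 0 / 0 / 0
  c2 r1c2: 0 / 0 / 0
  c2 r2c1: 0 / 0 / 0
  c2 r2c2: 0 / 0 / 0
  c3 r1c2: 132 / 132 / 9
  c3 r2c1: 54 / 54 / 3
  c3 r2c2: 0 / 0 / 0
  c4 r1c2: 136 / 136 / 8
  c4 r2c1: 67 / 67 / 8
  c4 r2c2: 99 / 99 / 9
  c5 r1c2: 0 / 0 / 0
  c5 r2c1: 0 / 0 / 0
  c5 r2c2: 107 / 107 / 8

PE[2][2].acc = 107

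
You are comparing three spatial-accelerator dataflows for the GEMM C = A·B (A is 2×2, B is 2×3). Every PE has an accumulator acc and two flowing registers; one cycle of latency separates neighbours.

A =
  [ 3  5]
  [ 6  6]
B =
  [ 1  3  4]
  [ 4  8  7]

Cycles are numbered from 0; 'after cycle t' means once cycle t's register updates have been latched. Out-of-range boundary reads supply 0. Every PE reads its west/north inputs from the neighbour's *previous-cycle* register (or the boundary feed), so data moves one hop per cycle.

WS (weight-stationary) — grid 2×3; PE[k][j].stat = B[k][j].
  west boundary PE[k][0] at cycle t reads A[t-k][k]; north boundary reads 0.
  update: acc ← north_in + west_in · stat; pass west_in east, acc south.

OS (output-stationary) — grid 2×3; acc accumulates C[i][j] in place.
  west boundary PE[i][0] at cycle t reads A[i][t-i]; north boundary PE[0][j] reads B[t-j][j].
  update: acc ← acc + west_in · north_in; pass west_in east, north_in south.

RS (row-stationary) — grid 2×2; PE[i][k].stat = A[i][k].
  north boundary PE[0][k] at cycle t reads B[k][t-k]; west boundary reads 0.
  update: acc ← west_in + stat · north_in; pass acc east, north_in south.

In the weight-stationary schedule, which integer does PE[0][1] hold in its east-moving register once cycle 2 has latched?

WS (2×3). Following PE[0][1] plus its west/north inputs:
  @0  [0,0]  acc 3  |  →3  ↓3
  @0  [0,1]  acc 0  |  →0  ↓0
  @1  [0,0]  acc 6  |  →6  ↓6
  @1  [0,1]  acc 9  |  →3  ↓9
  @2  [0,0]  acc 0  |  →0  ↓0
  @2  [0,1]  acc 18  |  →6  ↓18

register = 6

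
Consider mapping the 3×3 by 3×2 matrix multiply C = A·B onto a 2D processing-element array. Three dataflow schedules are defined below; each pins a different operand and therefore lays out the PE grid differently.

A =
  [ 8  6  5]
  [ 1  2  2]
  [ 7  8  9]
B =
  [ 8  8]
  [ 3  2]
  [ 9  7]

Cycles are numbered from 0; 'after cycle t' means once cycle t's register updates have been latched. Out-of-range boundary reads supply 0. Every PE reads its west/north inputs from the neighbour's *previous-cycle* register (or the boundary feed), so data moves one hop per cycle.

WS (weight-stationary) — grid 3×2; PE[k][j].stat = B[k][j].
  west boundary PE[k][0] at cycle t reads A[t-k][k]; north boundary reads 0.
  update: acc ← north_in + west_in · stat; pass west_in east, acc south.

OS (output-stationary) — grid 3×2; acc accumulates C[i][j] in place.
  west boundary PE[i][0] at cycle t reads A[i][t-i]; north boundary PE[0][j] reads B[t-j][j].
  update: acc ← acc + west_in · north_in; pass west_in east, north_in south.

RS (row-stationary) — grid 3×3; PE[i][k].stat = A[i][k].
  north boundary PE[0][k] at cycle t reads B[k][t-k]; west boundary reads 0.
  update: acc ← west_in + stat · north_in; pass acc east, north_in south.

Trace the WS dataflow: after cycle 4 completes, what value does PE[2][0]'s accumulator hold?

Tracing WS — 3×2 array, target PE[2][0]:
  after 0 — PE[1][0] acc=0, pass-E 0, pass-S 0
  after 0 — PE[2][0] acc=0, pass-E 0, pass-S 0
  after 1 — PE[1][0] acc=82, pass-E 6, pass-S 82
  after 1 — PE[2][0] acc=0, pass-E 0, pass-S 0
  after 2 — PE[1][0] acc=14, pass-E 2, pass-S 14
  after 2 — PE[2][0] acc=127, pass-E 5, pass-S 127
  after 3 — PE[1][0] acc=80, pass-E 8, pass-S 80
  after 3 — PE[2][0] acc=32, pass-E 2, pass-S 32
  after 4 — PE[1][0] acc=0, pass-E 0, pass-S 0
  after 4 — PE[2][0] acc=161, pass-E 9, pass-S 161

PE[2][0].acc = 161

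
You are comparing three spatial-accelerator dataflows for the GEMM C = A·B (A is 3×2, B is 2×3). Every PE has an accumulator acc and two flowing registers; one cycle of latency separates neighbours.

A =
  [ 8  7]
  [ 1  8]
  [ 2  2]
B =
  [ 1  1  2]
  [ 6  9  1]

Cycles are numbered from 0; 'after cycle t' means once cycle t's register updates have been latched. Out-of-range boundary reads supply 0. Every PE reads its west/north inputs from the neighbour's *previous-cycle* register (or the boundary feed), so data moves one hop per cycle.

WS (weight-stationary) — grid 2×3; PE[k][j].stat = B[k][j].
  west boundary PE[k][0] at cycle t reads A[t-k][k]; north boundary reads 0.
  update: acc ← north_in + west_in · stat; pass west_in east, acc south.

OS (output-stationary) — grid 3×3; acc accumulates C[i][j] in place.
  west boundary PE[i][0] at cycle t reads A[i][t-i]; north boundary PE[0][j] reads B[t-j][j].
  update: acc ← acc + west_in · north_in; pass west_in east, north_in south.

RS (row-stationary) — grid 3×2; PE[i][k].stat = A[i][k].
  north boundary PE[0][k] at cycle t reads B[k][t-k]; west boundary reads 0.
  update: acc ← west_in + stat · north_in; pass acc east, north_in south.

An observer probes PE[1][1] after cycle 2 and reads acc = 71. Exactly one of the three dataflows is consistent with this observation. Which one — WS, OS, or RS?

— WS: 2×3; PE[1][1] trace:
  c0 r1c1: 0 / 0 / 0
  c1 r1c1: 0 / 0 / 0
  c2 r1c1: 71 / 7 / 71
— OS: 3×3; PE[1][1] trace:
  c0 r1c1: 0 / 0 / 0
  c1 r1c1: 0 / 0 / 0
  c2 r1c1: 1 / 1 / 1
— RS: 3×2; PE[1][1] trace:
  c0 r1c1: 0 / 0 / 0
  c1 r1c1: 0 / 0 / 0
  c2 r1c1: 49 / 49 / 6

dataflow = WS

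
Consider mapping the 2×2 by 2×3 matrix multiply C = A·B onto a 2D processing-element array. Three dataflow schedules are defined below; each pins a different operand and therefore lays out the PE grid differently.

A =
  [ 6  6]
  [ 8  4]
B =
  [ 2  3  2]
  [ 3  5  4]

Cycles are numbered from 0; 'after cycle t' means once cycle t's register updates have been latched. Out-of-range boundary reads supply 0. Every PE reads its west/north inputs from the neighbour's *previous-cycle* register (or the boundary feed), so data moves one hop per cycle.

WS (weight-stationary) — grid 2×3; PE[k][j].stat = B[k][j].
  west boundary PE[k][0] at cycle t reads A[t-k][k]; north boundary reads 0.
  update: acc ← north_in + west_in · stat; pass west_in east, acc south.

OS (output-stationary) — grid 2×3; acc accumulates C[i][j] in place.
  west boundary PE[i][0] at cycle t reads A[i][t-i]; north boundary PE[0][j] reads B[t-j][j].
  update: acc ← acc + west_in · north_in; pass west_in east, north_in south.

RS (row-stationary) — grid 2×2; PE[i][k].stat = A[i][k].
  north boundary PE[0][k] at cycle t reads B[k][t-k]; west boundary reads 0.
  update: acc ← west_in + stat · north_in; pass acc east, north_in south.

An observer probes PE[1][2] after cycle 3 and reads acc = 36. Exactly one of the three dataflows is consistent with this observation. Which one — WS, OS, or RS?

WS [2×3] PE[1][2] across cycles:
  cycle 0: PE[1][2] → acc 0, east 0, south 0
  cycle 1: PE[1][2] → acc 0, east 0, south 0
  cycle 2: PE[1][2] → acc 0, east 0, south 0
  cycle 3: PE[1][2] → acc 36, east 6, south 36
OS [2×3] PE[1][2] across cycles:
  cycle 0: PE[1][2] → acc 0, east 0, south 0
  cycle 1: PE[1][2] → acc 0, east 0, south 0
  cycle 2: PE[1][2] → acc 0, east 0, south 0
  cycle 3: PE[1][2] → acc 16, east 8, south 2
RS: PE[1][2] is outside its 2×2 grid.

dataflow = WS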